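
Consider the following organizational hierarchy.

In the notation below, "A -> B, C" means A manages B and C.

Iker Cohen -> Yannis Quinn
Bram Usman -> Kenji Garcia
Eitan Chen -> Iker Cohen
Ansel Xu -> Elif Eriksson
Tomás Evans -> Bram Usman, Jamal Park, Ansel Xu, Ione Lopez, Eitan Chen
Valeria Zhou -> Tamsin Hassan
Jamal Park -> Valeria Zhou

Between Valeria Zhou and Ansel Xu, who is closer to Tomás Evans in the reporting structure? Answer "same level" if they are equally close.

Ansel Xu

Valeria Zhou is 2 levels below Tomás Evans; Ansel Xu is 1. Ansel Xu is higher.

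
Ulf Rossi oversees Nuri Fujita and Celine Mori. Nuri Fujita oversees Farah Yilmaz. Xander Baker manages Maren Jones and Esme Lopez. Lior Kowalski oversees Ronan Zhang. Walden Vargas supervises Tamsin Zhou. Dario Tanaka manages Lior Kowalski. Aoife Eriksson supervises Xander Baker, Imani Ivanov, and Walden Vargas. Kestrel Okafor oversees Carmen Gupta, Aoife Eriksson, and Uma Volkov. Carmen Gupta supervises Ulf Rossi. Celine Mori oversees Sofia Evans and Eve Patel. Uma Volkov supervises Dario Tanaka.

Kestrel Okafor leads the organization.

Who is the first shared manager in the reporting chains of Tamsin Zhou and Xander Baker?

Tamsin Zhou's chain of managers is Walden Vargas, Aoife Eriksson, Kestrel Okafor. Xander Baker's chain of managers is Aoife Eriksson, Kestrel Okafor. The first manager that appears in both chains is Aoife Eriksson.

Aoife Eriksson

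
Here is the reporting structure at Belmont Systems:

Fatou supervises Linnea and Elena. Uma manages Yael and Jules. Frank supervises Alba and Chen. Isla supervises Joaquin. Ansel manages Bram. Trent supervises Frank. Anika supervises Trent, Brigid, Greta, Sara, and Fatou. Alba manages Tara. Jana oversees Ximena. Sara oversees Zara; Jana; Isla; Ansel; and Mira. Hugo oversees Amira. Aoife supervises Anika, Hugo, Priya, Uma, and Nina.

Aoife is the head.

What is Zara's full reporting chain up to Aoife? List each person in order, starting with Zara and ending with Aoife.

Zara -> Sara -> Anika -> Aoife

Zara reports to Sara. Sara reports to Anika. Anika reports to Aoife. Aoife is at the top.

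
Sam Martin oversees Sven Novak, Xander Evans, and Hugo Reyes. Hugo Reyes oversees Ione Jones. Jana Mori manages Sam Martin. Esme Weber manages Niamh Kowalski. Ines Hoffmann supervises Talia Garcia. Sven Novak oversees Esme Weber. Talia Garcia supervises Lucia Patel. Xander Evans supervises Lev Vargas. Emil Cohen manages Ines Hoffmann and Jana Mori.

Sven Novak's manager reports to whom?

Jana Mori

Sven Novak reports to Sam Martin, and Sam Martin reports to Jana Mori. So Sven Novak's skip-level manager is Jana Mori.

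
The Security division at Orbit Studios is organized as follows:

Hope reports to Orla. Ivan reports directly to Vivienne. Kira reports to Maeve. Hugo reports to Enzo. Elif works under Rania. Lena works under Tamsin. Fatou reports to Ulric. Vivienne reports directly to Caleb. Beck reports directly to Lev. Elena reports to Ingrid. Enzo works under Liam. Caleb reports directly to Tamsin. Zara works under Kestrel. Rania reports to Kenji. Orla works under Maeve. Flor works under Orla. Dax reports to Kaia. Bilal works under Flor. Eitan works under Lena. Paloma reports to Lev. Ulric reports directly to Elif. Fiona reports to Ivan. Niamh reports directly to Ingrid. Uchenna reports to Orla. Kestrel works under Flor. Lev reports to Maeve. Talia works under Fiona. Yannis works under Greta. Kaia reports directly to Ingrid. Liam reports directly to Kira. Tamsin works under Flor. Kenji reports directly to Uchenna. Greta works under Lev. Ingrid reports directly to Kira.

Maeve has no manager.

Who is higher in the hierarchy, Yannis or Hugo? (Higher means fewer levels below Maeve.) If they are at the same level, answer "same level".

Yannis is 3 levels below Maeve; Hugo is 4. Yannis is higher.

Yannis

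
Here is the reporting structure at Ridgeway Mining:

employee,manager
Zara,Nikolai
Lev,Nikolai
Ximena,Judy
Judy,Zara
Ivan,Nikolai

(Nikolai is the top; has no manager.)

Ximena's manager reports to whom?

Zara

Ximena reports to Judy, and Judy reports to Zara. So Ximena's skip-level manager is Zara.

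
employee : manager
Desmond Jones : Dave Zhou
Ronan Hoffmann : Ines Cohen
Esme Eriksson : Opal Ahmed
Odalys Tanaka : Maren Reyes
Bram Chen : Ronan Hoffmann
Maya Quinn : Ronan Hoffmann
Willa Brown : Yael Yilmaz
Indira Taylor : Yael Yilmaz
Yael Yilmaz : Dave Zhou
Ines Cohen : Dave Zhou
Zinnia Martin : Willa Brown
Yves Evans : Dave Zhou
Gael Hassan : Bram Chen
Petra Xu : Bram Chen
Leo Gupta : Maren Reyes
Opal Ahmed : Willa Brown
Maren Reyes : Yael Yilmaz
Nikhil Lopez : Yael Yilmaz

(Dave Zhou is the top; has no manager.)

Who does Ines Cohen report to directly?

Dave Zhou

Ines Cohen reports directly to Dave Zhou.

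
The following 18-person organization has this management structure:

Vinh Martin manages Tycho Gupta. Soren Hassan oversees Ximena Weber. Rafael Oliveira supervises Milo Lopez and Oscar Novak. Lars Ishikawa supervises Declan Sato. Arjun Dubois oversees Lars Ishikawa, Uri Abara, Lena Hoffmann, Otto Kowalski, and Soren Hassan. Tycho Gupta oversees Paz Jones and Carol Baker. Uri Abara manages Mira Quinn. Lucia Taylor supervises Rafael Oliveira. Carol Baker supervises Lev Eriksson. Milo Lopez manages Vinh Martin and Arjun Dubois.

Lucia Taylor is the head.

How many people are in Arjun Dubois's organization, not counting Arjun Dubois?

Arjun Dubois directly manages Lars Ishikawa, Uri Abara, Lena Hoffmann, Otto Kowalski, Soren Hassan. Under Lars Ishikawa: Declan Sato (1). Under Uri Abara: Mira Quinn (1). Lena Hoffmann has no reports. Otto Kowalski has no reports. Under Soren Hassan: Ximena Weber (1). So Arjun Dubois's organization is 5 direct reports plus everyone under them: 2 + 2 + 1 + 1 + 2 = 8.

8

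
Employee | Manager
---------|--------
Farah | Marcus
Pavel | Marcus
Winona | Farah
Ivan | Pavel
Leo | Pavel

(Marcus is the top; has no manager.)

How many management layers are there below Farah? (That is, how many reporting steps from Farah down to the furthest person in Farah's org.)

The longest chain under Farah runs Farah → Winona, which is 1 level below Farah.

1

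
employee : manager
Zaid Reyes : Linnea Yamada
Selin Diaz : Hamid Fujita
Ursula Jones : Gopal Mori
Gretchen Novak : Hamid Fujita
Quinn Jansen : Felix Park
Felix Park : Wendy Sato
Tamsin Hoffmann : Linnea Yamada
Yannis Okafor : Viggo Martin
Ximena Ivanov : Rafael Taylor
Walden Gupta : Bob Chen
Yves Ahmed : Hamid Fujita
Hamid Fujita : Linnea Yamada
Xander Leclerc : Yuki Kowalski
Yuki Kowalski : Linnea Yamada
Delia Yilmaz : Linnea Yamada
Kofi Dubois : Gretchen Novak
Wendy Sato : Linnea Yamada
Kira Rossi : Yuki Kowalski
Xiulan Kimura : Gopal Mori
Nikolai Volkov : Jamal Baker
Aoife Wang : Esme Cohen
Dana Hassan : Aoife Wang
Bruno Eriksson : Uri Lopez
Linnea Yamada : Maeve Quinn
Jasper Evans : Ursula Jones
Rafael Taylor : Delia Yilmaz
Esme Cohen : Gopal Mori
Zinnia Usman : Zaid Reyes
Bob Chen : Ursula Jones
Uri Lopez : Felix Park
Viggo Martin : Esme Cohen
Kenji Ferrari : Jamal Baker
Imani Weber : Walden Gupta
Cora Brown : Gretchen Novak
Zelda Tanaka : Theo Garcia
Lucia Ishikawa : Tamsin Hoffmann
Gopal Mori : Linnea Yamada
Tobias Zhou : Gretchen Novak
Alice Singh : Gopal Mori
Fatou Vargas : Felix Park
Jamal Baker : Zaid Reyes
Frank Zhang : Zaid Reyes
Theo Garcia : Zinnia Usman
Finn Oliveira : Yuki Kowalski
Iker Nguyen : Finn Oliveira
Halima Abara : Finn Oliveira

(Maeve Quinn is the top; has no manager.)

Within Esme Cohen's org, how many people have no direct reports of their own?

2

The people in Esme Cohen's organization with no one reporting to them are Dana Hassan, Yannis Okafor. That is 2.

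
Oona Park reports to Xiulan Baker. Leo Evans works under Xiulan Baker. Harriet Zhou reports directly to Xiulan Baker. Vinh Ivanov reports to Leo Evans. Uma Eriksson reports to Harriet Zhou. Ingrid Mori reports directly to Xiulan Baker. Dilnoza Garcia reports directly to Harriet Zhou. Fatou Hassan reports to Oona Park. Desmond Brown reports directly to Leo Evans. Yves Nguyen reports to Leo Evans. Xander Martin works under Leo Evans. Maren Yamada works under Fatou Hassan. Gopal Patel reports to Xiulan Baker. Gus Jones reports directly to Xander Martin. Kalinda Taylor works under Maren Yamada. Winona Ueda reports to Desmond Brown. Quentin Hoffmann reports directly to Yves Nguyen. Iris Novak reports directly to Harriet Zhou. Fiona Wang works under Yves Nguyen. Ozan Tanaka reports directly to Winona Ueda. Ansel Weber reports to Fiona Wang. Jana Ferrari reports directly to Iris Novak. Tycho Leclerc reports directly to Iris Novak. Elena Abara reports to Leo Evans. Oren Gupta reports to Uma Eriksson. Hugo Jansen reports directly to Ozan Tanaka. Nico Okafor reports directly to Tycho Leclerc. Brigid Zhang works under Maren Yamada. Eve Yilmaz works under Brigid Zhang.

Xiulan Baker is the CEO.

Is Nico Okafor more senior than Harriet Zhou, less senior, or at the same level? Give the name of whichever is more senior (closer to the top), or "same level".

Nico Okafor is 4 levels below Xiulan Baker; Harriet Zhou is 1. Harriet Zhou is higher.

Harriet Zhou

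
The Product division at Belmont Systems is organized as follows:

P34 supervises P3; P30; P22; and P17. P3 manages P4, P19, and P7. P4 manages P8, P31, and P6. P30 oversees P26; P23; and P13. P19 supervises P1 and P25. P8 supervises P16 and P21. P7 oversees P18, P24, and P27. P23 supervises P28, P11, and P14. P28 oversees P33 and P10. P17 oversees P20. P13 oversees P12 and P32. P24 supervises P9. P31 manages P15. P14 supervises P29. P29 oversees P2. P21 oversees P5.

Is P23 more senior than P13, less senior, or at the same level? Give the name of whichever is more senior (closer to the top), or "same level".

Both P23 and P13 are 2 levels below P34.

same level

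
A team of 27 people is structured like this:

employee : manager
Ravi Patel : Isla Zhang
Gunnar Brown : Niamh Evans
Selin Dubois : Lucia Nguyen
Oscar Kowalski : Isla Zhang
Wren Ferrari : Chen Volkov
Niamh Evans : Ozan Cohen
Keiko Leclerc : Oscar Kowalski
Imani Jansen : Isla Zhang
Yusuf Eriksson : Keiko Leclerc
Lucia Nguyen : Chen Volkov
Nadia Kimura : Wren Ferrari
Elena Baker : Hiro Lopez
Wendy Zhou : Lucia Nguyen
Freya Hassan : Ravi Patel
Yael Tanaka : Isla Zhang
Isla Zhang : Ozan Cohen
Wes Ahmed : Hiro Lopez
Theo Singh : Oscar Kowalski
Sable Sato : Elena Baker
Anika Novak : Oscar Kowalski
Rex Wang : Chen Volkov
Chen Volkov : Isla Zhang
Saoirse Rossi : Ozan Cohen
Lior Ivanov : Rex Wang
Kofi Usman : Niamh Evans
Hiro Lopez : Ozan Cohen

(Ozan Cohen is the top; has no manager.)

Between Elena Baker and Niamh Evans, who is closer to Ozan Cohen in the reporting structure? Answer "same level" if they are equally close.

Elena Baker is 2 levels below Ozan Cohen; Niamh Evans is 1. Niamh Evans is higher.

Niamh Evans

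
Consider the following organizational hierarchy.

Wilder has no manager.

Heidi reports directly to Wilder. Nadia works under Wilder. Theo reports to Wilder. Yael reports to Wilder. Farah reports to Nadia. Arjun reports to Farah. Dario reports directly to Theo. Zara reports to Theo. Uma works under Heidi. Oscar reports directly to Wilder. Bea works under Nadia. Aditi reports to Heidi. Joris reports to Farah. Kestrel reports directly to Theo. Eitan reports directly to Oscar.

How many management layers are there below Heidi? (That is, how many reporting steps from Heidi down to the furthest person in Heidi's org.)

The longest chain under Heidi runs Heidi → Aditi, which is 1 level below Heidi.

1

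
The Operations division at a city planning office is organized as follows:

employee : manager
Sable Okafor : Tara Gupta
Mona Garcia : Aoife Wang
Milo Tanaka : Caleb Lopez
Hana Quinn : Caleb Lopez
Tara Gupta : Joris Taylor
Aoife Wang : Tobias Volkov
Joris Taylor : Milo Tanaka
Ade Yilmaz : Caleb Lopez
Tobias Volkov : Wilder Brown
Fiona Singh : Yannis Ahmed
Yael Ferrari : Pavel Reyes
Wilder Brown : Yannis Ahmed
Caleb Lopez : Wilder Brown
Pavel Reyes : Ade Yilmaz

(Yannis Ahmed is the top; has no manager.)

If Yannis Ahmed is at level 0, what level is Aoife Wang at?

3

Chain from Aoife Wang up to Yannis Ahmed: Aoife Wang → Tobias Volkov → Wilder Brown → Yannis Ahmed. That is 3 steps up, so Aoife Wang is 3 levels below Yannis Ahmed.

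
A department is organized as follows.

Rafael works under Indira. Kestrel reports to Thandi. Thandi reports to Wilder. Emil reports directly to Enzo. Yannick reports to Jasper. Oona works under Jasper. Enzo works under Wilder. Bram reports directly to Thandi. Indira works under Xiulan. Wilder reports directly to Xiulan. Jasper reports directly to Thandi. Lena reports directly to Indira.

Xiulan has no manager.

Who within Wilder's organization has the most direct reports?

Thandi

Direct-report counts within Wilder's organization: Wilder has 2; Thandi has 3; Jasper has 2; Enzo has 1. The largest is 3, held by Thandi.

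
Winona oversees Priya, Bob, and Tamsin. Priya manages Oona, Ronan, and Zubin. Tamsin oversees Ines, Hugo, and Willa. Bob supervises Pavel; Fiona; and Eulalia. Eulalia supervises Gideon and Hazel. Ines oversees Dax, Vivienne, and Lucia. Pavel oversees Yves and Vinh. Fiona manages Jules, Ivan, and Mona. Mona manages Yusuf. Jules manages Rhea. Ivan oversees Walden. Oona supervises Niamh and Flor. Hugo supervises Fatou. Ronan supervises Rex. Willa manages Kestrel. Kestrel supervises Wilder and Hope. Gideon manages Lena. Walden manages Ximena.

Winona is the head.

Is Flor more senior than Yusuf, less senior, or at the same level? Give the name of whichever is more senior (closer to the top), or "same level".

Flor is 3 levels below Winona; Yusuf is 4. Flor is higher.

Flor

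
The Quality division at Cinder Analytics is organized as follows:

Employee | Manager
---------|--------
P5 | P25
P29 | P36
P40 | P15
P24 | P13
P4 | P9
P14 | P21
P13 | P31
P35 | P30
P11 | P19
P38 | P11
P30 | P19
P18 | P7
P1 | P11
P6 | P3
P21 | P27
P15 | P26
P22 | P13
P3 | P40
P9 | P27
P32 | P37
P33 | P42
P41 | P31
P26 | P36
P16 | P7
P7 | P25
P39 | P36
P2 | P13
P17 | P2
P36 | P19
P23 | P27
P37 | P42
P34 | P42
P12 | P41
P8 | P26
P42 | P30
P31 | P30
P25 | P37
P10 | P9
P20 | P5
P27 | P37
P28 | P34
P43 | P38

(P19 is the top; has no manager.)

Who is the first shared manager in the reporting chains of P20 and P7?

P20's chain of managers is P5, P25, P37, P42, P30, P19. P7's chain of managers is P25, P37, P42, P30, P19. The first manager that appears in both chains is P25.

P25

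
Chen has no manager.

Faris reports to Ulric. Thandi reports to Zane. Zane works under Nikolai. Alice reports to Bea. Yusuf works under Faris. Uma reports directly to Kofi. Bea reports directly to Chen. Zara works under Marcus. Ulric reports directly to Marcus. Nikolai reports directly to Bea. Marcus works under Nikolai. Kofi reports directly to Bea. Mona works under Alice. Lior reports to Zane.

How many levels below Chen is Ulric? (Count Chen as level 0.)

4

Chain from Ulric up to Chen: Ulric → Marcus → Nikolai → Bea → Chen. That is 4 steps up, so Ulric is 4 levels below Chen.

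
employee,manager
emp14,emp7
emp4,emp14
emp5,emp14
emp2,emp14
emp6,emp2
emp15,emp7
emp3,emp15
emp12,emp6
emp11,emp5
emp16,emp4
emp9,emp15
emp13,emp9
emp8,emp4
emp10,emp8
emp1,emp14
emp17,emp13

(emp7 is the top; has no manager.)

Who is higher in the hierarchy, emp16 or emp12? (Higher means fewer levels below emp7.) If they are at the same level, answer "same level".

emp16

emp16 is 3 levels below emp7; emp12 is 4. emp16 is higher.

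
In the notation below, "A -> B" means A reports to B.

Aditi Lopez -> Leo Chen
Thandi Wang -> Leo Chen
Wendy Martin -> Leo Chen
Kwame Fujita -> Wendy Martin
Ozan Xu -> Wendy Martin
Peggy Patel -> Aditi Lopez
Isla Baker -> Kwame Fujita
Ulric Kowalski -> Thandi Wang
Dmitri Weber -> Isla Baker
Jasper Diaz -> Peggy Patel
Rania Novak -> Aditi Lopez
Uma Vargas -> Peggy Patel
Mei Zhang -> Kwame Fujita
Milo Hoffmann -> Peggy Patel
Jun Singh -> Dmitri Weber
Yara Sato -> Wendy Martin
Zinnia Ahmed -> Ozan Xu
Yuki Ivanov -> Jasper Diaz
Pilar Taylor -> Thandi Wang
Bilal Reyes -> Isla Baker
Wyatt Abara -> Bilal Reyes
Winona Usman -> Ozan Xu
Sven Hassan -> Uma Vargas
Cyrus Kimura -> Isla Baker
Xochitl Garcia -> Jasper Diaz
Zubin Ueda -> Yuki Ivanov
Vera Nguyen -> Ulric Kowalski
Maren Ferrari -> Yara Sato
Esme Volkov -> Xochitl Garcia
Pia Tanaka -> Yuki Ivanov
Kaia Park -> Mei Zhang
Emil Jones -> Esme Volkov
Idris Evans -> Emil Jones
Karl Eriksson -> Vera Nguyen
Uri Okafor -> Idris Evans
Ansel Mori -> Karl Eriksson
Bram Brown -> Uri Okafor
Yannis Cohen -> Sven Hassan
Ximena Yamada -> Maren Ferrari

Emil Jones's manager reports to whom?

Xochitl Garcia

Emil Jones reports to Esme Volkov, and Esme Volkov reports to Xochitl Garcia. So Emil Jones's skip-level manager is Xochitl Garcia.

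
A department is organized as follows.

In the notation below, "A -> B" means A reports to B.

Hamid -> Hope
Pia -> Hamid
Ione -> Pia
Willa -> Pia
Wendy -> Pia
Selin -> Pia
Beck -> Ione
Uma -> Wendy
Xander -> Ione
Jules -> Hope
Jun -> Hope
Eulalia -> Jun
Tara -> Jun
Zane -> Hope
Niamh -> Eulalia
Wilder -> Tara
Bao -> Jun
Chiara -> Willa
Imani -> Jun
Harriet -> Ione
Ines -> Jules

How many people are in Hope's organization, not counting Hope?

Hope directly manages Hamid, Jules, Jun, Zane. Under Hamid: Pia, Selin, Wendy, Uma, Willa, Chiara, Ione, Harriet, Xander, Beck (10). Under Jules: Ines (1). Under Jun: Imani, Bao, Tara, Wilder, Eulalia, Niamh (6). Zane has no reports. So Hope's organization is 4 direct reports plus everyone under them: 11 + 2 + 7 + 1 = 21.

21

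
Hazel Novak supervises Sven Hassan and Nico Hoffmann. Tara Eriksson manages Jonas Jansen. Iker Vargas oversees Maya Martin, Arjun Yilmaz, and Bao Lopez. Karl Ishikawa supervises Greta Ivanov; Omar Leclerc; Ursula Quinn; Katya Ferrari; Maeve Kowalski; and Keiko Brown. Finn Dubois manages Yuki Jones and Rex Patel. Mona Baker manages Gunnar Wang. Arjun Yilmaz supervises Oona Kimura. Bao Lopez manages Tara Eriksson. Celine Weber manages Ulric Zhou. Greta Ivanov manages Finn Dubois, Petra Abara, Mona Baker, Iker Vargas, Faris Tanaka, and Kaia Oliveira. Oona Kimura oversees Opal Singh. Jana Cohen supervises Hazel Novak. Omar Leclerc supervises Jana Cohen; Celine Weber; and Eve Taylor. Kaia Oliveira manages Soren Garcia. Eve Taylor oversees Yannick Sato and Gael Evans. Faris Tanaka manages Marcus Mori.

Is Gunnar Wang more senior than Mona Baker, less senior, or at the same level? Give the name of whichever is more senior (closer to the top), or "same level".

Mona Baker

Gunnar Wang is 3 levels below Karl Ishikawa; Mona Baker is 2. Mona Baker is higher.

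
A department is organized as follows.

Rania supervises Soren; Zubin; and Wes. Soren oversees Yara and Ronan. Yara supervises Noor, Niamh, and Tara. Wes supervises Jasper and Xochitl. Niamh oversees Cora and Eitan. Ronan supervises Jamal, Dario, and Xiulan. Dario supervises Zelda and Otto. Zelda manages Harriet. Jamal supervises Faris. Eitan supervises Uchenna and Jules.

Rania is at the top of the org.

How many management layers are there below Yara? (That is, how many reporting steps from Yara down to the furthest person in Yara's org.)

3

The longest chain under Yara runs Yara → Niamh → Eitan → Jules, which is 3 levels below Yara.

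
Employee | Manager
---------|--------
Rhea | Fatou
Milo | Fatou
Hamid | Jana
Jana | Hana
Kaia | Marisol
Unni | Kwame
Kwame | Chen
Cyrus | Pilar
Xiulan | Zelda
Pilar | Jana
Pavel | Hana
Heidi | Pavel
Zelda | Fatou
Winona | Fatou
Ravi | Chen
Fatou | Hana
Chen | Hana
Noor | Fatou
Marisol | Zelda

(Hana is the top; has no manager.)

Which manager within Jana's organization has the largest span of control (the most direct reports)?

Jana

Direct-report counts within Jana's organization: Jana has 2; Pilar has 1. The largest is 2, held by Jana.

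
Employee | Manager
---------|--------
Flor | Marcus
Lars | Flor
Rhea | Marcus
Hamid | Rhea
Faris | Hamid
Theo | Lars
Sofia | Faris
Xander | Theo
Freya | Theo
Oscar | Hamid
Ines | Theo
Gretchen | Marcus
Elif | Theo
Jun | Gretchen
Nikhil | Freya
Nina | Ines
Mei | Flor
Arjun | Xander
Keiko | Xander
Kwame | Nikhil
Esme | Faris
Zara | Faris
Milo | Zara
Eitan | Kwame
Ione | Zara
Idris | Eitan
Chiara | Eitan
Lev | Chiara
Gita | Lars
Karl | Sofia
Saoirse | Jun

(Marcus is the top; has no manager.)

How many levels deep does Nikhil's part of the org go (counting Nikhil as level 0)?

4

The longest chain under Nikhil runs Nikhil → Kwame → Eitan → Chiara → Lev, which is 4 levels below Nikhil.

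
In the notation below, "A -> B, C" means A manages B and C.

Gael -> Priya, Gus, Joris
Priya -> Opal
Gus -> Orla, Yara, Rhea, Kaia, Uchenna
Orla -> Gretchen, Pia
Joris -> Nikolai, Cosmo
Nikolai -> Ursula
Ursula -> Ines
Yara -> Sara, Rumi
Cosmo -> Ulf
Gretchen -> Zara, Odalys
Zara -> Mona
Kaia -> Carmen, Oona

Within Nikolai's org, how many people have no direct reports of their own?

The only person in Nikolai's organization with no one reporting to them is Ines. That is 1.

1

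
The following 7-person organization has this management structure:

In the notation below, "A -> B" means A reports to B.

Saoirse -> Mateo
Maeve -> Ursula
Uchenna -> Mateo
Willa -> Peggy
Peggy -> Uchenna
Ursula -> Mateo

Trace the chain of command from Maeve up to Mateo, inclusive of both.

Maeve reports to Ursula. Ursula reports to Mateo. Mateo is at the top.

Maeve -> Ursula -> Mateo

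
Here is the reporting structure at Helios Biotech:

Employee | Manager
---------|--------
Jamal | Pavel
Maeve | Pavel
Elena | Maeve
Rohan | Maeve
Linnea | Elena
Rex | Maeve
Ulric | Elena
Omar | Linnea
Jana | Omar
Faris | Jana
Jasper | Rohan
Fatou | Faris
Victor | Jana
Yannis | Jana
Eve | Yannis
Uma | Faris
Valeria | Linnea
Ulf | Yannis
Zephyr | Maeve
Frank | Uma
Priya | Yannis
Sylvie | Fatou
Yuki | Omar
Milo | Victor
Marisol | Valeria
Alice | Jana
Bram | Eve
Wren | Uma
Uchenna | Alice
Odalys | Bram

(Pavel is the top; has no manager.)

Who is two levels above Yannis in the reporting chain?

Yannis reports to Jana, and Jana reports to Omar. So Yannis's skip-level manager is Omar.

Omar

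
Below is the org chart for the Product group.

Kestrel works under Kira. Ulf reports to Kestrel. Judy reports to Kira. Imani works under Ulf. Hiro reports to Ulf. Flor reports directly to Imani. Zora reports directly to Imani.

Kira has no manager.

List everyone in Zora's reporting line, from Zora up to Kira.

Zora -> Imani -> Ulf -> Kestrel -> Kira

Zora reports to Imani. Imani reports to Ulf. Ulf reports to Kestrel. Kestrel reports to Kira. Kira is at the top.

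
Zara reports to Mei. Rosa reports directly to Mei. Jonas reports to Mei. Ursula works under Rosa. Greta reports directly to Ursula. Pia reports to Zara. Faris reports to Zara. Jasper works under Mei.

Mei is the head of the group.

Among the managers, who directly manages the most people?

Mei

Direct-report counts: Mei has 4; Rosa has 1; Ursula has 1; Zara has 2. The largest is 4, held by Mei.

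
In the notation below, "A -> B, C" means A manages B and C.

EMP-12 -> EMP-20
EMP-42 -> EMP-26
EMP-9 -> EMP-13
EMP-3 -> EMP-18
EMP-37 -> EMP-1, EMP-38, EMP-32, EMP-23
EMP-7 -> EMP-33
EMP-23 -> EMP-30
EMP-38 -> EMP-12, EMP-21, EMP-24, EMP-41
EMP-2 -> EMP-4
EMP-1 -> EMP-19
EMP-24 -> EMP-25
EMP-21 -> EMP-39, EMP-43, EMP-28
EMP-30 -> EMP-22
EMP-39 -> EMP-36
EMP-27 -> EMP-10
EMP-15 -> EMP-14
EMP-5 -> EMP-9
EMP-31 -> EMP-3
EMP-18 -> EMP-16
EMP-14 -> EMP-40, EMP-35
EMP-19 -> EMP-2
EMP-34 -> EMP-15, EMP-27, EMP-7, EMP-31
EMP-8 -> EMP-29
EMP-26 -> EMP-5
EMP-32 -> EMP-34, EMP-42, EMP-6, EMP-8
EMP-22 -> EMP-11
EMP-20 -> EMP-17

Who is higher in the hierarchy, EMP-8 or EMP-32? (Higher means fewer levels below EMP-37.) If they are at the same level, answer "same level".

EMP-8 is 2 levels below EMP-37; EMP-32 is 1. EMP-32 is higher.

EMP-32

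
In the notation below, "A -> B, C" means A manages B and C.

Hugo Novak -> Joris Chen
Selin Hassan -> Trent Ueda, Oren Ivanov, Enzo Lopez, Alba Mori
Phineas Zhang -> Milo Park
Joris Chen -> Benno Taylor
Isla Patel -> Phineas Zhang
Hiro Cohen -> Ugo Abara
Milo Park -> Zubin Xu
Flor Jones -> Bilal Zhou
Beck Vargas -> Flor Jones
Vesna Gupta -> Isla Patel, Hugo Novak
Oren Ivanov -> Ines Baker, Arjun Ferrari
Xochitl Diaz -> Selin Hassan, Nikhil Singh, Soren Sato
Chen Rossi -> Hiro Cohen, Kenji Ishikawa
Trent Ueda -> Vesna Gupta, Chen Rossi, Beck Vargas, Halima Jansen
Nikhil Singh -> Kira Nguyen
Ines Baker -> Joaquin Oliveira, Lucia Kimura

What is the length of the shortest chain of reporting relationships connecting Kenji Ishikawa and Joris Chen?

5

Kenji Ishikawa is 2 levels below Trent Ueda, and Joris Chen is 3 levels below Trent Ueda (their lowest common manager). The shortest path runs up from Kenji Ishikawa to Trent Ueda and back down to Joris Chen: 2 + 3 = 5 links.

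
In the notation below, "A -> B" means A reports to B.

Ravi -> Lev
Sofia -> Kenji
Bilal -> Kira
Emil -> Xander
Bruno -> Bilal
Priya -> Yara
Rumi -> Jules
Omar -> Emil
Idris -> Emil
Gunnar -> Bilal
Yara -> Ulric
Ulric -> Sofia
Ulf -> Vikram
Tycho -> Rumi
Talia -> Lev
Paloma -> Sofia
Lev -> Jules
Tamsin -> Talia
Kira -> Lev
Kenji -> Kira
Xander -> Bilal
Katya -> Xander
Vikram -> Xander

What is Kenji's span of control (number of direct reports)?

Kenji directly manages Sofia. That is 1 direct report.

1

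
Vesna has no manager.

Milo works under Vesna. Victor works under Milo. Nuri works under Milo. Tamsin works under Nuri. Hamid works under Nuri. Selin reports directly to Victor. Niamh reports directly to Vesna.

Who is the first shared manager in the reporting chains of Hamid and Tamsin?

Hamid's chain of managers is Nuri, Milo, Vesna. Tamsin's chain of managers is Nuri, Milo, Vesna. The first manager that appears in both chains is Nuri.

Nuri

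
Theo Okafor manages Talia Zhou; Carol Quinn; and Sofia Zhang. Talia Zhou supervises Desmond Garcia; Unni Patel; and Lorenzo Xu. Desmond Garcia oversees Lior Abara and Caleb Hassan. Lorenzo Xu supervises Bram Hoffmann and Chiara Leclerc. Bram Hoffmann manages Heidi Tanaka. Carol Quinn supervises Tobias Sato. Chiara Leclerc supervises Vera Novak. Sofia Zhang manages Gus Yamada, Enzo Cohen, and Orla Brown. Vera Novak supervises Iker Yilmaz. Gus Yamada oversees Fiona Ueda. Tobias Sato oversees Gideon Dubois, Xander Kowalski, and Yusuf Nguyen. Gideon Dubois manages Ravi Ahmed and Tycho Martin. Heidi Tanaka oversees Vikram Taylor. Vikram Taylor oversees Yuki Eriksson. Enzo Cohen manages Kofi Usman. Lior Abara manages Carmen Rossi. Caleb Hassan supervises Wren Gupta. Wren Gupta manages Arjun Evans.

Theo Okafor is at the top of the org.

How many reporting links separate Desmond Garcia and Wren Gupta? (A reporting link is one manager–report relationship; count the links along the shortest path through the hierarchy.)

2

Wren Gupta is in Desmond Garcia's organization: the chain from Wren Gupta up to Desmond Garcia is Wren Gupta → Caleb Hassan → Desmond Garcia, which is 2 links.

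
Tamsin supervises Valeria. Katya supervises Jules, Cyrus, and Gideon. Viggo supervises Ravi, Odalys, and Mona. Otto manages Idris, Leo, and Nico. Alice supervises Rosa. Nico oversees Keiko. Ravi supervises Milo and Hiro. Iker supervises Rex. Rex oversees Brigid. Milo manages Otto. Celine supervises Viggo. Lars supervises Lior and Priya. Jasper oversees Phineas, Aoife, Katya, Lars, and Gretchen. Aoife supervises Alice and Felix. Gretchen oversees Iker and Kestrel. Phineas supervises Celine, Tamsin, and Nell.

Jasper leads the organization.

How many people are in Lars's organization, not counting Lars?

Lars directly manages Lior, Priya. Lior has no reports. Priya has no reports. So Lars's organization is 2 direct reports plus everyone under them: 1 + 1 = 2.

2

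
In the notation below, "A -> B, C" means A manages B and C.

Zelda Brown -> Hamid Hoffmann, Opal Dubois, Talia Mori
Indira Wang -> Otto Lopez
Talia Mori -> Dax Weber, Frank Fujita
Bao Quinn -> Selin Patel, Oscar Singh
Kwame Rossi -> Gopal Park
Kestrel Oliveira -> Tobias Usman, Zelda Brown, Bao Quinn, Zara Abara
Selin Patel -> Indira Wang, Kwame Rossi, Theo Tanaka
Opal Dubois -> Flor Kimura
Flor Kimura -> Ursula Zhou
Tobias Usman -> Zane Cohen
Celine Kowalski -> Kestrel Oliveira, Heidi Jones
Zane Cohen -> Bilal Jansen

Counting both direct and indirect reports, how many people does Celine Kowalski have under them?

22

Celine Kowalski directly manages Kestrel Oliveira, Heidi Jones. Under Kestrel Oliveira: Zara Abara, Bao Quinn, Oscar Singh, Selin Patel, Theo Tanaka, Kwame Rossi, Gopal Park, Indira Wang, Otto Lopez, Zelda Brown, Talia Mori, Frank Fujita, Dax Weber, Opal Dubois, Flor Kimura, Ursula Zhou, Hamid Hoffmann, Tobias Usman, Zane Cohen, Bilal Jansen (20). Heidi Jones has no reports. So Celine Kowalski's organization is 2 direct reports plus everyone under them: 21 + 1 = 22.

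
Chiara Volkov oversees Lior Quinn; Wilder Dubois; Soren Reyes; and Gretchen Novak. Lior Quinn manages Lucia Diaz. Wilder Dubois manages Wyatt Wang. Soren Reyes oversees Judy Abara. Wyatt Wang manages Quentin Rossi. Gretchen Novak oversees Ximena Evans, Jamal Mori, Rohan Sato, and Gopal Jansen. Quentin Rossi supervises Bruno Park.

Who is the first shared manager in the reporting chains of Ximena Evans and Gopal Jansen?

Gretchen Novak

Ximena Evans's chain of managers is Gretchen Novak, Chiara Volkov. Gopal Jansen's chain of managers is Gretchen Novak, Chiara Volkov. The first manager that appears in both chains is Gretchen Novak.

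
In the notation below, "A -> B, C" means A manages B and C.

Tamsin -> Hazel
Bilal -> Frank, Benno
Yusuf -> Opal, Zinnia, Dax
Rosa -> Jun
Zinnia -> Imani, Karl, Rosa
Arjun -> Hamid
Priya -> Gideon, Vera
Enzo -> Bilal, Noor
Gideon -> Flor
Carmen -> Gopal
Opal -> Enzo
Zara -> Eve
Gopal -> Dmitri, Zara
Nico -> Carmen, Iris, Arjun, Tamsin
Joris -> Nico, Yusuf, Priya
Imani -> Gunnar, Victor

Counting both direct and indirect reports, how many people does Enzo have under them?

Enzo directly manages Bilal, Noor. Under Bilal: Benno, Frank (2). Noor has no reports. So Enzo's organization is 2 direct reports plus everyone under them: 3 + 1 = 4.

4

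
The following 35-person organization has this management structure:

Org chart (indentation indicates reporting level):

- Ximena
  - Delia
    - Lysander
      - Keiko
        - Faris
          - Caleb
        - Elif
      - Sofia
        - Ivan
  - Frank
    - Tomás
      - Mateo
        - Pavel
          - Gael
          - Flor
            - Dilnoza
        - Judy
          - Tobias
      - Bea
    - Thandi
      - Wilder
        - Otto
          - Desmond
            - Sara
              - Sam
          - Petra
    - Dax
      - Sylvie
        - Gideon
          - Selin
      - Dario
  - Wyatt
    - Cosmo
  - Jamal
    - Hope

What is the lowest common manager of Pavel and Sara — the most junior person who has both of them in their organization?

Frank

Pavel's chain of managers is Mateo, Tomás, Frank, Ximena. Sara's chain of managers is Desmond, Otto, Wilder, Thandi, Frank, Ximena. The first manager that appears in both chains is Frank.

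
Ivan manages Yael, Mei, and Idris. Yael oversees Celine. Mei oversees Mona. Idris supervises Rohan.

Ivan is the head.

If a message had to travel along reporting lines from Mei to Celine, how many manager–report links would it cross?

3

Mei is 1 level below Ivan, and Celine is 2 levels below Ivan (their lowest common manager). The shortest path runs up from Mei to Ivan and back down to Celine: 1 + 2 = 3 links.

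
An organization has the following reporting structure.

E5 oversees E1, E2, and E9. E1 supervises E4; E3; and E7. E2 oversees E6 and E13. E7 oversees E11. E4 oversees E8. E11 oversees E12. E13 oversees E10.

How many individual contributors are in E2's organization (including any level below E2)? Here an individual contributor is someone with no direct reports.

The people in E2's organization with no one reporting to them are E10, E6. That is 2.

2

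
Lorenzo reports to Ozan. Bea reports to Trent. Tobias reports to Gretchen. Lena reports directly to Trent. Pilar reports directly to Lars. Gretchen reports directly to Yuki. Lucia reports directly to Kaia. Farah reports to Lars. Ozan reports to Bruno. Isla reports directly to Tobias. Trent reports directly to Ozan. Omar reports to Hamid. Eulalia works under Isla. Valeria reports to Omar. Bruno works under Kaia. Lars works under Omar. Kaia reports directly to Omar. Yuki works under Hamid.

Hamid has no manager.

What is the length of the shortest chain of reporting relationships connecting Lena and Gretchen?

Lena is 6 levels below Hamid, and Gretchen is 2 levels below Hamid (their lowest common manager). The shortest path runs up from Lena to Hamid and back down to Gretchen: 6 + 2 = 8 links.

8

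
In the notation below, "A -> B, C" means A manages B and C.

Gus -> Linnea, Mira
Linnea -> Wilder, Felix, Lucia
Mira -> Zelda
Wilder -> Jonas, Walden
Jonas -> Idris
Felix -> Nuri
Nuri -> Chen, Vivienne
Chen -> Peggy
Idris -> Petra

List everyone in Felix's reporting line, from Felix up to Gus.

Felix -> Linnea -> Gus

Felix reports to Linnea. Linnea reports to Gus. Gus is at the top.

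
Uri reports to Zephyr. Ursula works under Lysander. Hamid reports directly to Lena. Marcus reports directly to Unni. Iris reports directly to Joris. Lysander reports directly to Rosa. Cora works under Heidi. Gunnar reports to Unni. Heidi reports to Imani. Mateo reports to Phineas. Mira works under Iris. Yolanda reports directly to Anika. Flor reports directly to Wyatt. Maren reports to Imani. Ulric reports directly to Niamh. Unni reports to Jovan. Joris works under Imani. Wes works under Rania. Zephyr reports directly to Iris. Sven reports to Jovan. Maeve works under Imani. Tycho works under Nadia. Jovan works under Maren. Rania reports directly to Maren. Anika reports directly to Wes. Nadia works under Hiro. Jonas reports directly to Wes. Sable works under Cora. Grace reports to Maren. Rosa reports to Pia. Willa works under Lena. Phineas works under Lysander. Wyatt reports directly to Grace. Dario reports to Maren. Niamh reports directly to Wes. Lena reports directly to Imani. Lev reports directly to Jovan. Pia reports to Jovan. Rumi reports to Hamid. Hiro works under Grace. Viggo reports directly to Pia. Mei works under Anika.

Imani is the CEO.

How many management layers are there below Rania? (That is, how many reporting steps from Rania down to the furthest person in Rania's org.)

The longest chain under Rania runs Rania → Wes → Niamh → Ulric, which is 3 levels below Rania.

3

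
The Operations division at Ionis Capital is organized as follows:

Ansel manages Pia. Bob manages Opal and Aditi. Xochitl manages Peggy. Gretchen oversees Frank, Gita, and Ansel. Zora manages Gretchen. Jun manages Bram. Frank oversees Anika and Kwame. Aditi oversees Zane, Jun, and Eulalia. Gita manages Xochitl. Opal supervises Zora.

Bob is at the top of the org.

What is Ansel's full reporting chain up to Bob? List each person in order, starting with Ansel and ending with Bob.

Ansel reports to Gretchen. Gretchen reports to Zora. Zora reports to Opal. Opal reports to Bob. Bob is at the top.

Ansel -> Gretchen -> Zora -> Opal -> Bob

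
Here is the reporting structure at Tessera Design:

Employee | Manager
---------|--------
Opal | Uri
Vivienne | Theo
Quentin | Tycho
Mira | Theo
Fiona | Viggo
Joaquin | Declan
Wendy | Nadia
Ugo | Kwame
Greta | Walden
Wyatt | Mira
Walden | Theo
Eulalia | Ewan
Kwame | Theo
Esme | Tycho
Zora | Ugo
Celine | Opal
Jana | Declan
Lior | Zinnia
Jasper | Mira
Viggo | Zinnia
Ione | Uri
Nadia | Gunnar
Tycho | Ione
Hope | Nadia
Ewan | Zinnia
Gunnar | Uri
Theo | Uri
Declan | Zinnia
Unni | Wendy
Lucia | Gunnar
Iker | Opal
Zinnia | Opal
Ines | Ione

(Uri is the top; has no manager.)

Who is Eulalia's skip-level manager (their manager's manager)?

Eulalia reports to Ewan, and Ewan reports to Zinnia. So Eulalia's skip-level manager is Zinnia.

Zinnia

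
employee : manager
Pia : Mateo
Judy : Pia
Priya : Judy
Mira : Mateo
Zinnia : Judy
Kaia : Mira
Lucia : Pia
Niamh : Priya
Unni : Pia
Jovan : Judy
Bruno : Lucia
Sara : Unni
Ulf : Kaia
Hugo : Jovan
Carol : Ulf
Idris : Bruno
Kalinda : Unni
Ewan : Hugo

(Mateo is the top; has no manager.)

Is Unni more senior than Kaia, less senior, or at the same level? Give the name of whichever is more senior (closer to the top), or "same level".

same level

Both Unni and Kaia are 2 levels below Mateo.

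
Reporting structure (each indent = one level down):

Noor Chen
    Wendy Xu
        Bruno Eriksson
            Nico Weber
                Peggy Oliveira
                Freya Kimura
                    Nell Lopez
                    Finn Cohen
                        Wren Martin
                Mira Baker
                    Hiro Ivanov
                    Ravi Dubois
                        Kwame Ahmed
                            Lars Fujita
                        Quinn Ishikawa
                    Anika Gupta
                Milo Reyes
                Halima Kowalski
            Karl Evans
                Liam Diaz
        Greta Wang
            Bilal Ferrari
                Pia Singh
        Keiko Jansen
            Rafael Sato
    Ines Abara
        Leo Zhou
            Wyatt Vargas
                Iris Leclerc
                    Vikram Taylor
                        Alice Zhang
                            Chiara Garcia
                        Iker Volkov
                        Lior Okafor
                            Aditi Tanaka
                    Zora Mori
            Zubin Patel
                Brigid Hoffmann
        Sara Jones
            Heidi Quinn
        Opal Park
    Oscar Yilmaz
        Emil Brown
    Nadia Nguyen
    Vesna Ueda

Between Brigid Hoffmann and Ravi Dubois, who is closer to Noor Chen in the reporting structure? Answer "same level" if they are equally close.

Brigid Hoffmann is 4 levels below Noor Chen; Ravi Dubois is 5. Brigid Hoffmann is higher.

Brigid Hoffmann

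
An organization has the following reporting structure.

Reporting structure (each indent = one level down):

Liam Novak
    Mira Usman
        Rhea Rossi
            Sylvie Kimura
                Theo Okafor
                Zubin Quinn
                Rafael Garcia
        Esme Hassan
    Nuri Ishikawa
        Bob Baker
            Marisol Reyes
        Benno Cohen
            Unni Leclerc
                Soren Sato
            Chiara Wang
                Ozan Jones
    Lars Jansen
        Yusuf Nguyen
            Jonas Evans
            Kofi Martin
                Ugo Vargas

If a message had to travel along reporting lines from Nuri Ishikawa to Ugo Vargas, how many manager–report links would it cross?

Nuri Ishikawa is 1 level below Liam Novak, and Ugo Vargas is 4 levels below Liam Novak (their lowest common manager). The shortest path runs up from Nuri Ishikawa to Liam Novak and back down to Ugo Vargas: 1 + 4 = 5 links.

5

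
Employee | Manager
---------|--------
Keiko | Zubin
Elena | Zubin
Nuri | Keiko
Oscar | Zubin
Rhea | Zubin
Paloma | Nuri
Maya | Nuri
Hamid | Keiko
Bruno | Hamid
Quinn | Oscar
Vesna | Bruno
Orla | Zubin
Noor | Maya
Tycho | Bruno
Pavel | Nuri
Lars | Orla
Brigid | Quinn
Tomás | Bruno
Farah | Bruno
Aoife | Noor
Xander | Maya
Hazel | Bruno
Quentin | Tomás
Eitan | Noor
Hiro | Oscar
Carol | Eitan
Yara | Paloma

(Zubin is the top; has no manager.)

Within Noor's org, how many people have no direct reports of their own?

The people in Noor's organization with no one reporting to them are Carol, Aoife. That is 2.

2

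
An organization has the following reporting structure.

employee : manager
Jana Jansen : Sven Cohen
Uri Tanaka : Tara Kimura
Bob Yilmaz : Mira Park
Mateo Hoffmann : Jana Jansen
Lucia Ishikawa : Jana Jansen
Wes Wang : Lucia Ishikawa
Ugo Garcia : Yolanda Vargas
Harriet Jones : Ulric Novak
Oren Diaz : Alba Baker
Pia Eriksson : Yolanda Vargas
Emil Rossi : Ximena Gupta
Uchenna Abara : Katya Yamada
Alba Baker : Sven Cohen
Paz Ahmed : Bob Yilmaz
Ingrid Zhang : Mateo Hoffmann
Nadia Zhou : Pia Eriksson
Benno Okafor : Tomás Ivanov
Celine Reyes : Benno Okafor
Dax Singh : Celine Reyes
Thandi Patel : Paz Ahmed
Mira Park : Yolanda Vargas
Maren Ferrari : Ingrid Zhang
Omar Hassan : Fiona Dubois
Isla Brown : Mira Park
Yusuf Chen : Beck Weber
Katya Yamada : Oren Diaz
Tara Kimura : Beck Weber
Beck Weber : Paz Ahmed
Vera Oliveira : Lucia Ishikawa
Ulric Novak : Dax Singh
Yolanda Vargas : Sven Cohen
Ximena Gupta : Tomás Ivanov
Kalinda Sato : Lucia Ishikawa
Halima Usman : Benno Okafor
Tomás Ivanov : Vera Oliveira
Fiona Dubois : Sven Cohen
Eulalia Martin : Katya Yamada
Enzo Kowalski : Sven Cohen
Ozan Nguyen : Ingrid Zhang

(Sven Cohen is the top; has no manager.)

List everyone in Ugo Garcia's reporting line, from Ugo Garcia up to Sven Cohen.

Ugo Garcia -> Yolanda Vargas -> Sven Cohen

Ugo Garcia reports to Yolanda Vargas. Yolanda Vargas reports to Sven Cohen. Sven Cohen is at the top.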